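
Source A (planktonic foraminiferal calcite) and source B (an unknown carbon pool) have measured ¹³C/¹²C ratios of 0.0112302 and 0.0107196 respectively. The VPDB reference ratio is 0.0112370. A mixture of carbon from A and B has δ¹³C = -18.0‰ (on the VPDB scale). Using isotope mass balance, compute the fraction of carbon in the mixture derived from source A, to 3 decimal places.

δ_A = (0.0112302/0.0112370 − 1)×1000 = (0.999395 − 1)×1000 = -0.605‰
δ_B = (0.0107196/0.0112370 − 1)×1000 = (0.953956 − 1)×1000 = -46.044‰
f_A = (δ_mix − δ_B)/(δ_A − δ_B) = (-18.0 − (-46.044))/(-0.605 − (-46.044))
f_A = 28.044 / 45.439 = 0.6172

0.617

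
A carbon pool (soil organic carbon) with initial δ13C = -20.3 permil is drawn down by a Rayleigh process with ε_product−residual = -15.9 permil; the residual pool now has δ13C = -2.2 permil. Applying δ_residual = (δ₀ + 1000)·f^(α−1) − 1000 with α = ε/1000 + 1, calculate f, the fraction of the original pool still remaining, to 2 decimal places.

0.32

α − 1 = ε/1000 = -0.0159
(δ_res + 1000)/(δ₀ + 1000) = (-2.2 + 1000)/(-20.3 + 1000) = 997.8/979.7 = 1.018475
f = 1.018475^(1/-0.0159) = exp(ln(1.018475)/-0.0159) = exp(0.01831/-0.0159)
f = exp(-1.1513) = 0.3162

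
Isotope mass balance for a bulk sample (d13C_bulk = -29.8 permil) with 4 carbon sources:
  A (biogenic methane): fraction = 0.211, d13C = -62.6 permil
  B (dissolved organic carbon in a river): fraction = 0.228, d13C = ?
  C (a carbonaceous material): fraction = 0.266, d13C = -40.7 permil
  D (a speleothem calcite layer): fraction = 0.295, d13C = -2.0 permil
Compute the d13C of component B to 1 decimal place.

-22.7 permil

Isotope mass balance: δ_bulk = Σ fᵢ·δᵢ.
-29.8 = 0.211×(-62.6) + 0.228×δ_B + 0.266×(-40.7) + 0.295×(-2.0)
0.228·δ_B = -29.8 − (-24.625) = -5.175
δ_B = -5.175 / 0.228 = -22.70 permil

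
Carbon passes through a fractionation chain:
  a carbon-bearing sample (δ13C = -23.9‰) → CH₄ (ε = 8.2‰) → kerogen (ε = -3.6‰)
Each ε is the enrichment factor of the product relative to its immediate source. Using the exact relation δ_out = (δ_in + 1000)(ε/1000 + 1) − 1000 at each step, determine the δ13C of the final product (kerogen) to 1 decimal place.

step 1: δ = (-23.90 + 1000)·(8.2/1000 + 1) − 1000 = -15.90‰
step 2: δ = (-15.90 + 1000)·(-3.6/1000 + 1) − 1000 = -19.44‰

-19.4‰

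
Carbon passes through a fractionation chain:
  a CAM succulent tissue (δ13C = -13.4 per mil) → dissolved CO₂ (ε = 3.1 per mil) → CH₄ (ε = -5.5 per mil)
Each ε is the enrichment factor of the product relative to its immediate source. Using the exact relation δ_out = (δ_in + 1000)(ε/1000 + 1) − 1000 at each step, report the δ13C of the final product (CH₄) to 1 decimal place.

-15.8 per mil

step 1: δ = (-13.40 + 1000)·(3.1/1000 + 1) − 1000 = -10.34 per mil
step 2: δ = (-10.34 + 1000)·(-5.5/1000 + 1) − 1000 = -15.78 per mil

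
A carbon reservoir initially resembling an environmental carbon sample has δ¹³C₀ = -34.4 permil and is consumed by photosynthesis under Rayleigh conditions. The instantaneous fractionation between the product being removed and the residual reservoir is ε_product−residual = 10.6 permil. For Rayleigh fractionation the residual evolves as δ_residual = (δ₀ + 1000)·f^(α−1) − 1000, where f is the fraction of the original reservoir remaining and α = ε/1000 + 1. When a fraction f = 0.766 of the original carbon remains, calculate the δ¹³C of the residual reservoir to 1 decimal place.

-37.1 permil

Rayleigh residual: δ_res = (δ₀ + 1000)·f^(α−1) − 1000
α = ε/1000 + 1 = 1.01060, so α − 1 = 0.01060
f^(α−1) = 0.766^(0.01060) = 0.997178
δ_res = (-34.4 + 1000) × 0.997178 − 1000 = 962.875 − 1000 = -37.12 permil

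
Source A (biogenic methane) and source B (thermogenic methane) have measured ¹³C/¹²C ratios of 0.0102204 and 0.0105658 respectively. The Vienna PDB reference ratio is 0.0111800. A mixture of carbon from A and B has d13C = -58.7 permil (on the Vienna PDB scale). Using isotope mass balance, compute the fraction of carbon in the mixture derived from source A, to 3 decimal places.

0.122

δ_A = (0.0102204/0.0111800 − 1)×1000 = (0.914168 − 1)×1000 = -85.832 permil
δ_B = (0.0105658/0.0111800 − 1)×1000 = (0.945063 − 1)×1000 = -54.937 permil
f_A = (δ_mix − δ_B)/(δ_A − δ_B) = (-58.7 − (-54.937))/(-85.832 − (-54.937))
f_A = -3.763 / -30.894 = 0.1218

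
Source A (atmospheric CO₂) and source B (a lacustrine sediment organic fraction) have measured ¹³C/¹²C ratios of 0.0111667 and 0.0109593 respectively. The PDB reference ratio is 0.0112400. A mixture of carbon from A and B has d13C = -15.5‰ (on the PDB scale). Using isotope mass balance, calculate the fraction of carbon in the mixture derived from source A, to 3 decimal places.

0.513

δ_A = (0.0111667/0.0112400 − 1)×1000 = (0.993479 − 1)×1000 = -6.521‰
δ_B = (0.0109593/0.0112400 − 1)×1000 = (0.975027 − 1)×1000 = -24.973‰
f_A = (δ_mix − δ_B)/(δ_A − δ_B) = (-15.5 − (-24.973))/(-6.521 − (-24.973))
f_A = 9.473 / 18.452 = 0.5134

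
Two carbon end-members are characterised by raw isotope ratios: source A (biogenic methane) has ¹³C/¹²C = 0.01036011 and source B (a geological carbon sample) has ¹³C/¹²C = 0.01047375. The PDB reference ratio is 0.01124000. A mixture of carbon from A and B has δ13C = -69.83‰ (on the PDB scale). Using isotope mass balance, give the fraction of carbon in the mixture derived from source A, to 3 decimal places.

δ_A = (0.01036011/0.01124000 − 1)×1000 = (0.921718 − 1)×1000 = -78.282‰
δ_B = (0.01047375/0.01124000 − 1)×1000 = (0.931828 − 1)×1000 = -68.172‰
f_A = (δ_mix − δ_B)/(δ_A − δ_B) = (-69.83 − (-68.172))/(-78.282 − (-68.172))
f_A = -1.658 / -10.110 = 0.1640

0.164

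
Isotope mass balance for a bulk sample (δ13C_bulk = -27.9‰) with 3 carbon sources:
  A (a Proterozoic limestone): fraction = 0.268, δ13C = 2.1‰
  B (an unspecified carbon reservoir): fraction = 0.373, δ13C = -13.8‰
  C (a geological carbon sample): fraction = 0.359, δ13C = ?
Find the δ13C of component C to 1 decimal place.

-64.9‰

Isotope mass balance: δ_bulk = Σ fᵢ·δᵢ.
-27.9 = 0.268×(2.1) + 0.373×(-13.8) + 0.359×δ_C
0.359·δ_C = -27.9 − (-4.585) = -23.315
δ_C = -23.315 / 0.359 = -64.95‰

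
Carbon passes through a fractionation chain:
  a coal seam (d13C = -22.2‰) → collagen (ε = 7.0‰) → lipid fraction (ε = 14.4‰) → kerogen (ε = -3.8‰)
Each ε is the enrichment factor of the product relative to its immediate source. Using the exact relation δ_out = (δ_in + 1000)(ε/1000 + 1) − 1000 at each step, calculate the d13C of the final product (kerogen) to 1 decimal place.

-5.0‰

step 1: δ = (-22.20 + 1000)·(7.0/1000 + 1) − 1000 = -15.36‰
step 2: δ = (-15.36 + 1000)·(14.4/1000 + 1) − 1000 = -1.18‰
step 3: δ = (-1.18 + 1000)·(-3.8/1000 + 1) − 1000 = -4.97‰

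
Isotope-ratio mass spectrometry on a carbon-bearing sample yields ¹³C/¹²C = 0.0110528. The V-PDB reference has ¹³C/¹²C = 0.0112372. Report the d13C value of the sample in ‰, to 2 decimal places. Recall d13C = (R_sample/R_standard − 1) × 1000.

-16.41‰

d13C = (R_sample / R_standard − 1) × 1000
R_sample / R_standard = 0.0110528 / 0.0112372 = 0.983590
d13C = (0.983590 − 1) × 1000 = -16.410‰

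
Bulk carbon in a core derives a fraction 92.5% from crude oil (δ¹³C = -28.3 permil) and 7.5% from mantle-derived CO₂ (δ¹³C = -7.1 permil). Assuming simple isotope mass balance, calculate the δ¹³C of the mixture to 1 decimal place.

δ_mix = f_A·δ_A + f_B·δ_B
δ_mix = 0.925 × (-28.3) + 0.075 × (-7.1)
δ_mix = -26.18 + -0.53 = -26.71 permil

-26.7 permil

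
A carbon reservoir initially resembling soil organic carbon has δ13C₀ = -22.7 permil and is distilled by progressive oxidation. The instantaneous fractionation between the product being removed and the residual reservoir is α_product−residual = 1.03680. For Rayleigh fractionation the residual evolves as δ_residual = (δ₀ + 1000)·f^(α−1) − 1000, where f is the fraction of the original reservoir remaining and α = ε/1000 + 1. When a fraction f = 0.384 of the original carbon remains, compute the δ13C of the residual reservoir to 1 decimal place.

-56.5 permil

Rayleigh residual: δ_res = (δ₀ + 1000)·f^(α−1) − 1000
α − 1 = 0.03680
f^(α−1) = 0.384^(0.03680) = 0.965391
δ_res = (-22.7 + 1000) × 0.965391 − 1000 = 943.477 − 1000 = -56.52 permil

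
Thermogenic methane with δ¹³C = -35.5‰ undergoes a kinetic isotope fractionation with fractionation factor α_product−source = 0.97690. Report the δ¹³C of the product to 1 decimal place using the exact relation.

δ_product = (δ_source + 1000)·α − 1000
δ_product = (-35.5 + 1000) × 0.97690 − 1000
δ_product = 942.220 − 1000 = -57.78‰

-57.8‰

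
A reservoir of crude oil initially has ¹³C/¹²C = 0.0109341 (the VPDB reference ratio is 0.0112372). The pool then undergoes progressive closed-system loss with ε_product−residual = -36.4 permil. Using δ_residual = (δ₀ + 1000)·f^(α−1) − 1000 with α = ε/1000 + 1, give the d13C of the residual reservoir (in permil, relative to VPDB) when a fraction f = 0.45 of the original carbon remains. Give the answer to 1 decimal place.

1.7 permil

δ₀ = (0.0109341/0.0112372 − 1)×1000 = (0.973027 − 1)×1000 = -26.973 permil
α − 1 = ε/1000 = -0.0364
f^(α−1) = 0.45^(-0.0364) = 1.029492
δ_res = (-26.973 + 1000) × 1.029492 − 1000 = 1001.724 − 1000 = 1.72 permil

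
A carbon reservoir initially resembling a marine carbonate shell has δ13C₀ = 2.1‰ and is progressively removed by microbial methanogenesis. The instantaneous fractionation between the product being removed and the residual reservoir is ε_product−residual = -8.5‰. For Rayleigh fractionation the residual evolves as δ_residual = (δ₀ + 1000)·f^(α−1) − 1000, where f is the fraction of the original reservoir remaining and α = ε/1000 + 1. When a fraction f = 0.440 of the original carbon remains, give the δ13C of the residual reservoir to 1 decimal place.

9.1‰

Rayleigh residual: δ_res = (δ₀ + 1000)·f^(α−1) − 1000
α = ε/1000 + 1 = 0.99150, so α − 1 = -0.00850
f^(α−1) = 0.440^(-0.00850) = 1.007003
δ_res = (2.1 + 1000) × 1.007003 − 1000 = 1009.117 − 1000 = 9.12‰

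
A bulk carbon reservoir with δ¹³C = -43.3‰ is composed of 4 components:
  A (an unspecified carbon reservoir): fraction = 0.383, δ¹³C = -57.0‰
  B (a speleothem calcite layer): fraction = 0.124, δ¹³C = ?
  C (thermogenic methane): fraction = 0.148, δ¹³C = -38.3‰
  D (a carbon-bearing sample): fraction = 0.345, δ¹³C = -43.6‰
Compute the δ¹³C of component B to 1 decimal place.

Isotope mass balance: δ_bulk = Σ fᵢ·δᵢ.
-43.3 = 0.383×(-57.0) + 0.124×δ_B + 0.148×(-38.3) + 0.345×(-43.6)
0.124·δ_B = -43.3 − (-42.541) = -0.759
δ_B = -0.759 / 0.124 = -6.12‰

-6.1‰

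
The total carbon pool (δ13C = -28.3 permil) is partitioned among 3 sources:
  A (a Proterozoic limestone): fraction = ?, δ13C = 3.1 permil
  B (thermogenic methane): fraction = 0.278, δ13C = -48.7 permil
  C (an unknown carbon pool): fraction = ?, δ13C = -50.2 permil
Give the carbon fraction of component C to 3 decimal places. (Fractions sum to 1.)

0.319

Let f_C and f_A be the unknown fractions; fractions sum to 1 so f_C + f_A = 0.722.
Mass balance: Σ fᵢ·δᵢ = δ_bulk ⇒ f_C·(-50.2) + f_A·(3.1) = -28.3 − (-13.539) = -14.761
Substitute f_A = 0.722 − f_C:
f_C·(-50.2 − 3.1) = -14.761 − 0.722×(3.1) = -17.000
f_C = -17.000 / -53.3 = 0.3189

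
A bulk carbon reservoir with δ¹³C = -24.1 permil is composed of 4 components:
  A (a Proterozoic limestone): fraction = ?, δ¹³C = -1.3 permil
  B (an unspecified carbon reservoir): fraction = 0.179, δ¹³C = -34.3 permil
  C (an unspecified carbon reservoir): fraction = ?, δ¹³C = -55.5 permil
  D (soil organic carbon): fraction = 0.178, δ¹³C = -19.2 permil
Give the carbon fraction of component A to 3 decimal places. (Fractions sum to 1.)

Let f_A and f_C be the unknown fractions; fractions sum to 1 so f_A + f_C = 0.643.
Mass balance: Σ fᵢ·δᵢ = δ_bulk ⇒ f_A·(-1.3) + f_C·(-55.5) = -24.1 − (-9.557) = -14.543
Substitute f_C = 0.643 − f_A:
f_A·(-1.3 − -55.5) = -14.543 − 0.643×(-55.5) = 21.144
f_A = 21.144 / 54.2 = 0.3901

0.390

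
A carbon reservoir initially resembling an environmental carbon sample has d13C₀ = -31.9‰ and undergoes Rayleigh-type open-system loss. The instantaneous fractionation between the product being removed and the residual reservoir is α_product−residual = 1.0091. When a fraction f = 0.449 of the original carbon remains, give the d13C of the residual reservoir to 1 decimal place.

Rayleigh residual: δ_res = (δ₀ + 1000)·f^(α−1) − 1000
α − 1 = 0.00910
f^(α−1) = 0.449^(0.00910) = 0.992740
δ_res = (-31.9 + 1000) × 0.992740 − 1000 = 961.071 − 1000 = -38.93‰

-38.9‰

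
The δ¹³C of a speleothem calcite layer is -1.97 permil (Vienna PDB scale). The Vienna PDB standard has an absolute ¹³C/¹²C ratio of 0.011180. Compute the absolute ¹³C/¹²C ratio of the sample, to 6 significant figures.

0.0111580

R_sample = R_standard × (δ¹³C/1000 + 1)
R_sample = 0.011180 × (-1.97/1000 + 1) = 0.011180 × 0.998030
R_sample = 0.0111580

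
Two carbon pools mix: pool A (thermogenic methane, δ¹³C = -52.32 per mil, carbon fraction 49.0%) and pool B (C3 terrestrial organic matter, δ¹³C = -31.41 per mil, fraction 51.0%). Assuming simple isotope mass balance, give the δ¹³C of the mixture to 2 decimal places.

-41.66 per mil

δ_mix = f_A·δ_A + f_B·δ_B
δ_mix = 0.490 × (-52.32) + 0.510 × (-31.41)
δ_mix = -25.637 + -16.019 = -41.656 per mil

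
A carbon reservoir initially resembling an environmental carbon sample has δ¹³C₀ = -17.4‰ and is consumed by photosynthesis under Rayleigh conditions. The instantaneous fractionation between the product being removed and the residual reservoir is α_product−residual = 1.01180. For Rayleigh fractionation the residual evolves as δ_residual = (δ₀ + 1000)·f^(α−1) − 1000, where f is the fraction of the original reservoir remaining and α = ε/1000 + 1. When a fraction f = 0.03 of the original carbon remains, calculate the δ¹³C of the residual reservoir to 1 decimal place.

-57.2‰

Rayleigh residual: δ_res = (δ₀ + 1000)·f^(α−1) − 1000
α − 1 = 0.01180
f^(α−1) = 0.03^(0.01180) = 0.959467
δ_res = (-17.4 + 1000) × 0.959467 − 1000 = 942.772 − 1000 = -57.23‰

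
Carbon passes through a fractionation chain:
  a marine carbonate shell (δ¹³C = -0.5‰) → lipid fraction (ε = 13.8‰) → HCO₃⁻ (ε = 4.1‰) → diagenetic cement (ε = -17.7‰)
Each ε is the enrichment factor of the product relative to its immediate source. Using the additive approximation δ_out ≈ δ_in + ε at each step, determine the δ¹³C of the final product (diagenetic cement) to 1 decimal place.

step 1: δ ≈ -0.5 + (13.8) = 13.3‰
step 2: δ ≈ 13.3 + (4.1) = 17.4‰
step 3: δ ≈ 17.4 + (-17.7) = -0.3‰

-0.3‰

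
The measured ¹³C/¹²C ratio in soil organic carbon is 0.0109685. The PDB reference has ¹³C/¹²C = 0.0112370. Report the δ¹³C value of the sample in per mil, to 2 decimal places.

-23.89 per mil

δ¹³C = (R_sample / R_standard − 1) × 1000
R_sample / R_standard = 0.0109685 / 0.0112370 = 0.976106
δ¹³C = (0.976106 − 1) × 1000 = -23.894 per mil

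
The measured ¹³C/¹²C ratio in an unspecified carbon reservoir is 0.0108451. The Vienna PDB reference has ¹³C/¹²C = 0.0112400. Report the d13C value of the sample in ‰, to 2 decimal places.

-35.13‰

d13C = (R_sample / R_standard − 1) × 1000
R_sample / R_standard = 0.0108451 / 0.0112400 = 0.964867
d13C = (0.964867 − 1) × 1000 = -35.133‰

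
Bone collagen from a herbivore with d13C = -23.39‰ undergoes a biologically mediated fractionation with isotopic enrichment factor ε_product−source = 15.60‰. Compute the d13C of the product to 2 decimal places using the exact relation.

Exactly, δ_product = (δ_source + 1000)·(ε/1000 + 1) − 1000.
δ_product = (-23.39 + 1000) × (15.60/1000 + 1) − 1000
δ_product = -8.155‰

-8.15‰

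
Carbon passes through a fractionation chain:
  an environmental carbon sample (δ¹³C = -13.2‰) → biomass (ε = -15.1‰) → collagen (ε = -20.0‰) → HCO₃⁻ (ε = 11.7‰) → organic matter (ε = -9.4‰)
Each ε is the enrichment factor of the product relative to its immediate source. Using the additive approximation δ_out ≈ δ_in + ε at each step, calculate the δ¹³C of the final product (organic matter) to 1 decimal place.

step 1: δ ≈ -13.2 + (-15.1) = -28.3‰
step 2: δ ≈ -28.3 + (-20.0) = -48.3‰
step 3: δ ≈ -48.3 + (11.7) = -36.6‰
step 4: δ ≈ -36.6 + (-9.4) = -46.0‰

-46.0‰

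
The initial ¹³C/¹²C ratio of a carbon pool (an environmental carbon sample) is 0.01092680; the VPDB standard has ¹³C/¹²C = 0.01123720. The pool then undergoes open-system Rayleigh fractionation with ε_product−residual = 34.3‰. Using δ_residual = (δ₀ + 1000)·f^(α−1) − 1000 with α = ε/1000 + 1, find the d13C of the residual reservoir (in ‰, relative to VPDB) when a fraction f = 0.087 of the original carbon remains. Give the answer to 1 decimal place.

δ₀ = (0.01092680/0.01123720 − 1)×1000 = (0.972377 − 1)×1000 = -27.623‰
α − 1 = ε/1000 = 0.0343
f^(α−1) = 0.087^(0.0343) = 0.919656
δ_res = (-27.623 + 1000) × 0.919656 − 1000 = 894.253 − 1000 = -105.75‰

-105.7‰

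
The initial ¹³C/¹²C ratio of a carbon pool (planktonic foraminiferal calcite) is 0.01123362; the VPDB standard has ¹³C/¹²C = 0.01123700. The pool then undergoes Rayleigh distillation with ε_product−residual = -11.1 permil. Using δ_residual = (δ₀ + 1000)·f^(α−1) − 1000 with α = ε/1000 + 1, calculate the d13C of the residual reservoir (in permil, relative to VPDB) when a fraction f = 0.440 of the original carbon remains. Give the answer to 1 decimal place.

δ₀ = (0.01123362/0.01123700 − 1)×1000 = (0.999699 − 1)×1000 = -0.301 permil
α − 1 = ε/1000 = -0.0111
f^(α−1) = 0.440^(-0.0111) = 1.009155
δ_res = (-0.301 + 1000) × 1.009155 − 1000 = 1008.851 − 1000 = 8.85 permil

8.9 permil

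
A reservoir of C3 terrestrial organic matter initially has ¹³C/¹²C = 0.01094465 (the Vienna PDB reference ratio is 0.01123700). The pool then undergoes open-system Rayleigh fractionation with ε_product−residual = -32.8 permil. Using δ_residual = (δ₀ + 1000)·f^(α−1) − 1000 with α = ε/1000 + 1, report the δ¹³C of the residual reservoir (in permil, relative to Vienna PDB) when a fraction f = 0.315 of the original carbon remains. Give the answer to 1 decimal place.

11.6 permil

δ₀ = (0.01094465/0.01123700 − 1)×1000 = (0.973983 − 1)×1000 = -26.017 permil
α − 1 = ε/1000 = -0.0328
f^(α−1) = 0.315^(-0.0328) = 1.038617
δ_res = (-26.017 + 1000) × 1.038617 − 1000 = 1011.596 − 1000 = 11.60 permil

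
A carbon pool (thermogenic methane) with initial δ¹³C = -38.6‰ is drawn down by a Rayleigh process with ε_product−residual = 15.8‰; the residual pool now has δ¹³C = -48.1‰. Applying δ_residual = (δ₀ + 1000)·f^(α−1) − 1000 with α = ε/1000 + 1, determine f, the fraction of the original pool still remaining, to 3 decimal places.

α − 1 = ε/1000 = 0.0158
(δ_res + 1000)/(δ₀ + 1000) = (-48.1 + 1000)/(-38.6 + 1000) = 951.9/961.4 = 0.990119
f = 0.990119^(1/0.0158) = exp(ln(0.990119)/0.0158) = exp(-0.00993/0.0158)
f = exp(-0.6285) = 0.5334

0.533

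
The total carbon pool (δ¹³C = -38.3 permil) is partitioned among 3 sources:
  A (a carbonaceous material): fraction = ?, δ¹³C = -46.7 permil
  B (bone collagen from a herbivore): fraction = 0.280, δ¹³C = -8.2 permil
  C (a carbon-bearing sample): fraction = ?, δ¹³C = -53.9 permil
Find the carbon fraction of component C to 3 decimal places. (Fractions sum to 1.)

Let f_C and f_A be the unknown fractions; fractions sum to 1 so f_C + f_A = 0.720.
Mass balance: Σ fᵢ·δᵢ = δ_bulk ⇒ f_C·(-53.9) + f_A·(-46.7) = -38.3 − (-2.296) = -36.004
Substitute f_A = 0.720 − f_C:
f_C·(-53.9 − -46.7) = -36.004 − 0.720×(-46.7) = -2.380
f_C = -2.380 / -7.2 = 0.3306

0.331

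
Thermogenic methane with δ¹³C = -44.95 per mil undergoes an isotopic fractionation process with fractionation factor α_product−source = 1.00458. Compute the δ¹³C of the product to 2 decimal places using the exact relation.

δ_product = (δ_source + 1000)·α − 1000
δ_product = (-44.95 + 1000) × 1.00458 − 1000
δ_product = 959.424 − 1000 = -40.576 per mil

-40.58 per mil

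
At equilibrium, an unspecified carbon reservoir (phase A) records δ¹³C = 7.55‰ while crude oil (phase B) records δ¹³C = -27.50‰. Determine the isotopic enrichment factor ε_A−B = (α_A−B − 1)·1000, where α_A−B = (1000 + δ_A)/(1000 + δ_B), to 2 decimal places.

α_A−B = (1000 + 7.55) / (1000 + -27.50) = 1007.55 / 972.50 = 1.036041
ε_A−B = (1.036041 − 1) × 1000 = 36.041‰
(The approximation ε ≈ δ_A − δ_B would give 35.05‰.)

36.04‰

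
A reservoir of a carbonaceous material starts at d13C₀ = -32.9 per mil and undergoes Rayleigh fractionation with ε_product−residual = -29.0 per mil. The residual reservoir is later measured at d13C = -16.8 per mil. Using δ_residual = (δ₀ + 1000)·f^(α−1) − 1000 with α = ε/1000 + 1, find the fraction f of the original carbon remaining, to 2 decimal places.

0.57

α − 1 = ε/1000 = -0.0290
(δ_res + 1000)/(δ₀ + 1000) = (-16.8 + 1000)/(-32.9 + 1000) = 983.2/967.1 = 1.016648
f = 1.016648^(1/-0.0290) = exp(ln(1.016648)/-0.0290) = exp(0.01651/-0.0290)
f = exp(-0.5693) = 0.5659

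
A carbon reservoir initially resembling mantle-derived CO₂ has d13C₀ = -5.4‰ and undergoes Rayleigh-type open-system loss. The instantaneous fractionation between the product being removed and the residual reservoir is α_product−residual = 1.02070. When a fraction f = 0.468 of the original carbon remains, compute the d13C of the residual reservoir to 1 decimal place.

Rayleigh residual: δ_res = (δ₀ + 1000)·f^(α−1) − 1000
α − 1 = 0.02070
f^(α−1) = 0.468^(0.02070) = 0.984406
δ_res = (-5.4 + 1000) × 0.984406 − 1000 = 979.090 − 1000 = -20.91‰

-20.9‰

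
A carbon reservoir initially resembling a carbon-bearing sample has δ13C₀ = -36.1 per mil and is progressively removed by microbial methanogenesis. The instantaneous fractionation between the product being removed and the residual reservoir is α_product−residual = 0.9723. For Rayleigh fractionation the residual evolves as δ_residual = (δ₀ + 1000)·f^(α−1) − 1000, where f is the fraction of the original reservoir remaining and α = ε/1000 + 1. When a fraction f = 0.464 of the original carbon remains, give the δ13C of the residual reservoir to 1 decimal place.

Rayleigh residual: δ_res = (δ₀ + 1000)·f^(α−1) − 1000
α − 1 = -0.02770
f^(α−1) = 0.464^(-0.02770) = 1.021498
δ_res = (-36.1 + 1000) × 1.021498 − 1000 = 984.622 − 1000 = -15.38 per mil

-15.4 per mil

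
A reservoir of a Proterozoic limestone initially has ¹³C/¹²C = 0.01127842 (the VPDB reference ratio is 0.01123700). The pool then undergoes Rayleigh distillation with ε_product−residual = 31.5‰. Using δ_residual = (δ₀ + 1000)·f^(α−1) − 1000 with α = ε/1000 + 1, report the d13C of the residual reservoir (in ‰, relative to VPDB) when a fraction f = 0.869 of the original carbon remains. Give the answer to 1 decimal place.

-0.7‰

δ₀ = (0.01127842/0.01123700 − 1)×1000 = (1.003686 − 1)×1000 = 3.686‰
α − 1 = ε/1000 = 0.0315
f^(α−1) = 0.869^(0.0315) = 0.995587
δ_res = (3.686 + 1000) × 0.995587 − 1000 = 999.257 − 1000 = -0.74‰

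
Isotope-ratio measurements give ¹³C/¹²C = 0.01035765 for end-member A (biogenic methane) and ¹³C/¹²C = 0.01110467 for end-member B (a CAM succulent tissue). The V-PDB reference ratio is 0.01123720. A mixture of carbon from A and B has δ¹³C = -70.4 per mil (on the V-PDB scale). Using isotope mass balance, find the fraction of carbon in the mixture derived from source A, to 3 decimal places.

0.882

δ_A = (0.01035765/0.01123720 − 1)×1000 = (0.921729 − 1)×1000 = -78.271 per mil
δ_B = (0.01110467/0.01123720 − 1)×1000 = (0.988206 − 1)×1000 = -11.794 per mil
f_A = (δ_mix − δ_B)/(δ_A − δ_B) = (-70.4 − (-11.794))/(-78.271 − (-11.794))
f_A = -58.606 / -66.477 = 0.8816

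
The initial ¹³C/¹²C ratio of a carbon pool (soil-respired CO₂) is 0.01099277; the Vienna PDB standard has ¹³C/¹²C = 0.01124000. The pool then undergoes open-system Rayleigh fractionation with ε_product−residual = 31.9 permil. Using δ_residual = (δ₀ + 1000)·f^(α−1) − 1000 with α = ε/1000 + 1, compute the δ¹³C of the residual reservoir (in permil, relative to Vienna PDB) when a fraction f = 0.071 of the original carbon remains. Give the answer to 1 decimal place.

-101.1 permil

δ₀ = (0.01099277/0.01124000 − 1)×1000 = (0.978004 − 1)×1000 = -21.996 permil
α − 1 = ε/1000 = 0.0319
f^(α−1) = 0.071^(0.0319) = 0.919084
δ_res = (-21.996 + 1000) × 0.919084 − 1000 = 898.868 − 1000 = -101.13 permil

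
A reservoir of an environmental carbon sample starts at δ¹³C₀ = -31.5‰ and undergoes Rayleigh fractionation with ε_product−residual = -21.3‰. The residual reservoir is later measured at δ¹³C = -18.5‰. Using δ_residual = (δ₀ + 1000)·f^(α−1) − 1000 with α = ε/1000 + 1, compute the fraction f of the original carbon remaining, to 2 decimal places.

0.53

α − 1 = ε/1000 = -0.0213
(δ_res + 1000)/(δ₀ + 1000) = (-18.5 + 1000)/(-31.5 + 1000) = 981.5/968.5 = 1.013423
f = 1.013423^(1/-0.0213) = exp(ln(1.013423)/-0.0213) = exp(0.01333/-0.0213)
f = exp(-0.6260) = 0.5347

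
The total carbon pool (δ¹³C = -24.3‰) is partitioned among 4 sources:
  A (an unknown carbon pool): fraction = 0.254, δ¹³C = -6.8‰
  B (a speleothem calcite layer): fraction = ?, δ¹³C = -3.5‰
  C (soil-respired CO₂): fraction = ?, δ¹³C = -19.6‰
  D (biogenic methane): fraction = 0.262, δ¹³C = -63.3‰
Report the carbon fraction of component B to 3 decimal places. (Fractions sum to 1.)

Let f_B and f_C be the unknown fractions; fractions sum to 1 so f_B + f_C = 0.484.
Mass balance: Σ fᵢ·δᵢ = δ_bulk ⇒ f_B·(-3.5) + f_C·(-19.6) = -24.3 − (-18.312) = -5.988
Substitute f_C = 0.484 − f_B:
f_B·(-3.5 − -19.6) = -5.988 − 0.484×(-19.6) = 3.498
f_B = 3.498 / 16.1 = 0.2173

0.217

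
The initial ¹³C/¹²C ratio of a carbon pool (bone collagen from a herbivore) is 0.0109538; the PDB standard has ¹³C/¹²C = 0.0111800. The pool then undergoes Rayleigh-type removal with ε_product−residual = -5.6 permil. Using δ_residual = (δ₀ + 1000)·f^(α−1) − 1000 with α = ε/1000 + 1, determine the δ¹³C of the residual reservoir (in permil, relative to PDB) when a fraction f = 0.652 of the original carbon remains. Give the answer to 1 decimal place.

-17.9 permil

δ₀ = (0.0109538/0.0111800 − 1)×1000 = (0.979767 − 1)×1000 = -20.233 permil
α − 1 = ε/1000 = -0.0056
f^(α−1) = 0.652^(-0.0056) = 1.002398
δ_res = (-20.233 + 1000) × 1.002398 − 1000 = 982.117 − 1000 = -17.88 permil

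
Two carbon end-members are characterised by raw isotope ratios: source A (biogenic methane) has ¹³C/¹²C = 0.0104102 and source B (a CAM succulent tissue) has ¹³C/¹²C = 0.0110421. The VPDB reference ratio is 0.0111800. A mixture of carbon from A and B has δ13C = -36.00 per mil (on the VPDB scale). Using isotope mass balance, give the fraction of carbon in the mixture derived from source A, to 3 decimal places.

δ_A = (0.0104102/0.0111800 − 1)×1000 = (0.931145 − 1)×1000 = -68.855 per mil
δ_B = (0.0110421/0.0111800 − 1)×1000 = (0.987665 − 1)×1000 = -12.335 per mil
f_A = (δ_mix − δ_B)/(δ_A − δ_B) = (-36.00 − (-12.335))/(-68.855 − (-12.335))
f_A = -23.665 / -56.521 = 0.4187

0.419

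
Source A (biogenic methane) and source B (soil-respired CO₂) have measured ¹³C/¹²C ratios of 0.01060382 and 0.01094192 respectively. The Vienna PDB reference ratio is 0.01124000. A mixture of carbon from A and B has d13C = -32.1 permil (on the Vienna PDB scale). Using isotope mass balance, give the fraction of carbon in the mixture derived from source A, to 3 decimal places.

δ_A = (0.01060382/0.01124000 − 1)×1000 = (0.943400 − 1)×1000 = -56.600 permil
δ_B = (0.01094192/0.01124000 − 1)×1000 = (0.973480 − 1)×1000 = -26.520 permil
f_A = (δ_mix − δ_B)/(δ_A − δ_B) = (-32.1 − (-26.520))/(-56.600 − (-26.520))
f_A = -5.580 / -30.080 = 0.1855

0.186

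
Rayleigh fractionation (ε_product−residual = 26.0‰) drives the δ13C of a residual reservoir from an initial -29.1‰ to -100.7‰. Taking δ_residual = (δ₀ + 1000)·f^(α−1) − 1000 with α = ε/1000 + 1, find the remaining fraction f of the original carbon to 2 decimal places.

0.05

α − 1 = ε/1000 = 0.0260
(δ_res + 1000)/(δ₀ + 1000) = (-100.7 + 1000)/(-29.1 + 1000) = 899.3/970.9 = 0.926254
f = 0.926254^(1/0.0260) = exp(ln(0.926254)/0.0260) = exp(-0.07661/0.0260)
f = exp(-2.9464) = 0.0525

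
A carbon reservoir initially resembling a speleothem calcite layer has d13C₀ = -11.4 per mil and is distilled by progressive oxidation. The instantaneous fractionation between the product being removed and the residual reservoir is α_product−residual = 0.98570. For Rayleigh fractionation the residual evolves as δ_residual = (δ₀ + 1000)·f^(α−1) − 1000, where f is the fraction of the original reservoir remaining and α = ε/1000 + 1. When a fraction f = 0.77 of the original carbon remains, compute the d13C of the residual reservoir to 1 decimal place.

Rayleigh residual: δ_res = (δ₀ + 1000)·f^(α−1) − 1000
α − 1 = -0.01430
f^(α−1) = 0.77^(-0.01430) = 1.003745
δ_res = (-11.4 + 1000) × 1.003745 − 1000 = 992.302 − 1000 = -7.70 per mil

-7.7 per mil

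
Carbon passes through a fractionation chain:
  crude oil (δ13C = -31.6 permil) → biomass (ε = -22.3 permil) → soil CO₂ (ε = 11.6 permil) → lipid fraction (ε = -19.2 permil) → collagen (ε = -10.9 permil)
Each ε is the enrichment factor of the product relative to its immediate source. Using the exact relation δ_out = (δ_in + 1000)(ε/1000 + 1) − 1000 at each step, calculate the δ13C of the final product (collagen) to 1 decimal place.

step 1: δ = (-31.60 + 1000)·(-22.3/1000 + 1) − 1000 = -53.20 permil
step 2: δ = (-53.20 + 1000)·(11.6/1000 + 1) − 1000 = -42.21 permil
step 3: δ = (-42.21 + 1000)·(-19.2/1000 + 1) − 1000 = -60.60 permil
step 4: δ = (-60.60 + 1000)·(-10.9/1000 + 1) − 1000 = -70.84 permil

-70.8 permil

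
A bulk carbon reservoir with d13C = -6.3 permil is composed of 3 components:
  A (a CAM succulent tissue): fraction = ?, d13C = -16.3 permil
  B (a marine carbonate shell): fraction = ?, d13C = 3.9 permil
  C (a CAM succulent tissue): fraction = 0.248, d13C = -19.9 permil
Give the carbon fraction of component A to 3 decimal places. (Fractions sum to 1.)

Let f_A and f_B be the unknown fractions; fractions sum to 1 so f_A + f_B = 0.752.
Mass balance: Σ fᵢ·δᵢ = δ_bulk ⇒ f_A·(-16.3) + f_B·(3.9) = -6.3 − (-4.935) = -1.365
Substitute f_B = 0.752 − f_A:
f_A·(-16.3 − 3.9) = -1.365 − 0.752×(3.9) = -4.298
f_A = -4.298 / -20.2 = 0.2128

0.213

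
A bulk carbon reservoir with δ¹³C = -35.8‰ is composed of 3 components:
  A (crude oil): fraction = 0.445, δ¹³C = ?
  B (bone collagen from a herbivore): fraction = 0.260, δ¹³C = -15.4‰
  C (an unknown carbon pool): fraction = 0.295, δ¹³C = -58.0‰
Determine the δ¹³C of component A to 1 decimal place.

Isotope mass balance: δ_bulk = Σ fᵢ·δᵢ.
-35.8 = 0.445×δ_A + 0.260×(-15.4) + 0.295×(-58.0)
0.445·δ_A = -35.8 − (-21.114) = -14.686
δ_A = -14.686 / 0.445 = -33.00‰

-33.0‰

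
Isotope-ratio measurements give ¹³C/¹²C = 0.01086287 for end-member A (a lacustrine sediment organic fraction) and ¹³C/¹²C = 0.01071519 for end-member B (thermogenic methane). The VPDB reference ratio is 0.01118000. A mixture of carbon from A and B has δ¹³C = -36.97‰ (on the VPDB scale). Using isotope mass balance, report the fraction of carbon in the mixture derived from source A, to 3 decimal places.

0.349

δ_A = (0.01086287/0.01118000 − 1)×1000 = (0.971634 − 1)×1000 = -28.366‰
δ_B = (0.01071519/0.01118000 − 1)×1000 = (0.958425 − 1)×1000 = -41.575‰
f_A = (δ_mix − δ_B)/(δ_A − δ_B) = (-36.97 − (-41.575))/(-28.366 − (-41.575))
f_A = 4.605 / 13.209 = 0.3486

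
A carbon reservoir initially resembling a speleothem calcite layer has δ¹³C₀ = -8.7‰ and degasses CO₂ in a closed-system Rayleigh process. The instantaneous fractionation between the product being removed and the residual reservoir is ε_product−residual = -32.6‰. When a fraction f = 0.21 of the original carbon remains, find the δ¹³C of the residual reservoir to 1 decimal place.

43.0‰

Rayleigh residual: δ_res = (δ₀ + 1000)·f^(α−1) − 1000
α = ε/1000 + 1 = 0.96740, so α − 1 = -0.03260
f^(α−1) = 0.21^(-0.03260) = 1.052194
δ_res = (-8.7 + 1000) × 1.052194 − 1000 = 1043.040 − 1000 = 43.04‰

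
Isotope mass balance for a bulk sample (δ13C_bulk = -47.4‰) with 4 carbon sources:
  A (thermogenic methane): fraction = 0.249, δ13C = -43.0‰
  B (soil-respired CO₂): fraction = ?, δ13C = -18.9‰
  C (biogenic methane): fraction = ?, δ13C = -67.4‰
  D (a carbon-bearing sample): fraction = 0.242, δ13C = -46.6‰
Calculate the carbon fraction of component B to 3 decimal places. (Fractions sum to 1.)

Let f_B and f_C be the unknown fractions; fractions sum to 1 so f_B + f_C = 0.509.
Mass balance: Σ fᵢ·δᵢ = δ_bulk ⇒ f_B·(-18.9) + f_C·(-67.4) = -47.4 − (-21.984) = -25.416
Substitute f_C = 0.509 − f_B:
f_B·(-18.9 − -67.4) = -25.416 − 0.509×(-67.4) = 8.891
f_B = 8.891 / 48.5 = 0.1833

0.183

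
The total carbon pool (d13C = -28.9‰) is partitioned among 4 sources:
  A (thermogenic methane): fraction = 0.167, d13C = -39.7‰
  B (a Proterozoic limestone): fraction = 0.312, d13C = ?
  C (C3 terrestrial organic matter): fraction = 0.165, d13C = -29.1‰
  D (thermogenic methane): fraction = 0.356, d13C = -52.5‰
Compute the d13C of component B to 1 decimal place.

3.9‰

Isotope mass balance: δ_bulk = Σ fᵢ·δᵢ.
-28.9 = 0.167×(-39.7) + 0.312×δ_B + 0.165×(-29.1) + 0.356×(-52.5)
0.312·δ_B = -28.9 − (-30.121) = 1.221
δ_B = 1.221 / 0.312 = 3.91‰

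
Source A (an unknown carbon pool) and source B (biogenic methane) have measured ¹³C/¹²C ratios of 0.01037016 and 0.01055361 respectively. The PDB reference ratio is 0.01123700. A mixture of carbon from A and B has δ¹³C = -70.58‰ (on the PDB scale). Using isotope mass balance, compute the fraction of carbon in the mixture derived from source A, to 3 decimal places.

δ_A = (0.01037016/0.01123700 − 1)×1000 = (0.922858 − 1)×1000 = -77.142‰
δ_B = (0.01055361/0.01123700 − 1)×1000 = (0.939184 − 1)×1000 = -60.816‰
f_A = (δ_mix − δ_B)/(δ_A − δ_B) = (-70.58 − (-60.816))/(-77.142 − (-60.816))
f_A = -9.764 / -16.326 = 0.5981

0.598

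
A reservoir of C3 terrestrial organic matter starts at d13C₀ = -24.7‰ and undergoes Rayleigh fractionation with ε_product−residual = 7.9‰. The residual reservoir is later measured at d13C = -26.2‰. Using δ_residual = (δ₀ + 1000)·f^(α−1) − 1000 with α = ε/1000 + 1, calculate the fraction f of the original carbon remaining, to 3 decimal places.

α − 1 = ε/1000 = 0.0079
(δ_res + 1000)/(δ₀ + 1000) = (-26.2 + 1000)/(-24.7 + 1000) = 973.8/975.3 = 0.998462
f = 0.998462^(1/0.0079) = exp(ln(0.998462)/0.0079) = exp(-0.00154/0.0079)
f = exp(-0.1948) = 0.8230

0.823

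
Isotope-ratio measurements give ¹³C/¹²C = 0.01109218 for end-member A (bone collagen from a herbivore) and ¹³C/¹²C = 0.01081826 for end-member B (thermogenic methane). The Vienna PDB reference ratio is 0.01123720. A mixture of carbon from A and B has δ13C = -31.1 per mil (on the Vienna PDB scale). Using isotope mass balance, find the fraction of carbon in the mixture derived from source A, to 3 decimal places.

0.254

δ_A = (0.01109218/0.01123720 − 1)×1000 = (0.987095 − 1)×1000 = -12.905 per mil
δ_B = (0.01081826/0.01123720 − 1)×1000 = (0.962718 − 1)×1000 = -37.282 per mil
f_A = (δ_mix − δ_B)/(δ_A − δ_B) = (-31.1 − (-37.282))/(-12.905 − (-37.282))
f_A = 6.182 / 24.376 = 0.2536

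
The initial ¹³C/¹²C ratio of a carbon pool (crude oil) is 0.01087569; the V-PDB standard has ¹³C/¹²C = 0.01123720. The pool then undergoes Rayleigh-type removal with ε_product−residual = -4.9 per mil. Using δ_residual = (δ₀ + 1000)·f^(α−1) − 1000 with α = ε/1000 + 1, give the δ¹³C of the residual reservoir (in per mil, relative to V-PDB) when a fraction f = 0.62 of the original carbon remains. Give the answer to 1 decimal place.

-29.9 per mil

δ₀ = (0.01087569/0.01123720 − 1)×1000 = (0.967829 − 1)×1000 = -32.171 per mil
α − 1 = ε/1000 = -0.0049
f^(α−1) = 0.62^(-0.0049) = 1.002345
δ_res = (-32.171 + 1000) × 1.002345 − 1000 = 970.099 − 1000 = -29.90 per mil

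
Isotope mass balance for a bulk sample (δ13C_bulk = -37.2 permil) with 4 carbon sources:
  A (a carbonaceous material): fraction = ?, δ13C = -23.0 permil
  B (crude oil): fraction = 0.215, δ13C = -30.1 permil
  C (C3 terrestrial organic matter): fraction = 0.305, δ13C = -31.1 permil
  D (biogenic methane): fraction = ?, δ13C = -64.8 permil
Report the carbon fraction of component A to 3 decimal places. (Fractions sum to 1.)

Let f_A and f_D be the unknown fractions; fractions sum to 1 so f_A + f_D = 0.480.
Mass balance: Σ fᵢ·δᵢ = δ_bulk ⇒ f_A·(-23.0) + f_D·(-64.8) = -37.2 − (-15.957) = -21.243
Substitute f_D = 0.480 − f_A:
f_A·(-23.0 − -64.8) = -21.243 − 0.480×(-64.8) = 9.861
f_A = 9.861 / 41.8 = 0.2359

0.236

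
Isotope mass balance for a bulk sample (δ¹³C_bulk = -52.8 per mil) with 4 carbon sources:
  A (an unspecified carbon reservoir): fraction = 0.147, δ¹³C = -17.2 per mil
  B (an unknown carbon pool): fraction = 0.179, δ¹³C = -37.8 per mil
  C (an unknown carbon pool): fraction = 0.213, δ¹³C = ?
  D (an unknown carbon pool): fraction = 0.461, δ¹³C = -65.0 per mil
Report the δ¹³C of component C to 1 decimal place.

-63.6 per mil

Isotope mass balance: δ_bulk = Σ fᵢ·δᵢ.
-52.8 = 0.147×(-17.2) + 0.179×(-37.8) + 0.213×δ_C + 0.461×(-65.0)
0.213·δ_C = -52.8 − (-39.260) = -13.540
δ_C = -13.540 / 0.213 = -63.57 per mil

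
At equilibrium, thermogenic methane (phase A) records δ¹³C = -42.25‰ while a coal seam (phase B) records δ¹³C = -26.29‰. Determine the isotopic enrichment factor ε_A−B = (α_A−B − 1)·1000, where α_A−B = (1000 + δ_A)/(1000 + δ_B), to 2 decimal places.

-16.39‰

α_A−B = (1000 + -42.25) / (1000 + -26.29) = 957.75 / 973.71 = 0.983609
ε_A−B = (0.983609 − 1) × 1000 = -16.391‰
(The approximation ε ≈ δ_A − δ_B would give -15.96‰.)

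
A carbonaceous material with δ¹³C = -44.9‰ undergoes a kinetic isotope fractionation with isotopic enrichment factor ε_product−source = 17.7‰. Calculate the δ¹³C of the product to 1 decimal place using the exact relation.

Exactly, δ_product = (δ_source + 1000)·(ε/1000 + 1) − 1000.
δ_product = (-44.9 + 1000) × (17.7/1000 + 1) − 1000
δ_product = -27.99‰

-28.0‰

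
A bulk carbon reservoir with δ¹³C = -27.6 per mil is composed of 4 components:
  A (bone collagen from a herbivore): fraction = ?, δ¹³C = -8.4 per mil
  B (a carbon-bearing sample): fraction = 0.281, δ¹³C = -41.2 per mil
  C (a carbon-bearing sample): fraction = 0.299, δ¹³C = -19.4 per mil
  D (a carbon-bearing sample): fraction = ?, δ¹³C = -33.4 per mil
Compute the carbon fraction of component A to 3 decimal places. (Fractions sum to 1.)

0.152

Let f_A and f_D be the unknown fractions; fractions sum to 1 so f_A + f_D = 0.420.
Mass balance: Σ fᵢ·δᵢ = δ_bulk ⇒ f_A·(-8.4) + f_D·(-33.4) = -27.6 − (-17.378) = -10.222
Substitute f_D = 0.420 − f_A:
f_A·(-8.4 − -33.4) = -10.222 − 0.420×(-33.4) = 3.806
f_A = 3.806 / 25.0 = 0.1522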